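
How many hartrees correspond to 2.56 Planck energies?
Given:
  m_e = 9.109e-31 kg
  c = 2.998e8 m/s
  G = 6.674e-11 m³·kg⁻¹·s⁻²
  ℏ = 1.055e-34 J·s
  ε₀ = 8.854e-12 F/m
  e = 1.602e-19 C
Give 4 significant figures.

Planck energy: E_P = √(ℏc⁵/G) = 1.957e9 J
hartree: E_h = m_e e⁴/(4πε₀ℏ)² = 4.354e-18 J
2.56 × 1.957e9 / 4.354e-18 = 1.150e27

1.150e27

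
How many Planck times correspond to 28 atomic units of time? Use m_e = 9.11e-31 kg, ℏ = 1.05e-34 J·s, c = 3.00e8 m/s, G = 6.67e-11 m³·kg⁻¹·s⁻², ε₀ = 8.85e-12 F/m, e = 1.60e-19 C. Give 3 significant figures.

1.25e28

atomic unit of time: τ_au = (4πε₀)²ℏ³/(m_e e⁴) = 2.40e-17 s
Planck time: t_P = √(ℏG/c⁵) = 5.37e-44 s
28 × 2.40e-17 / 5.37e-44 = 1.25e28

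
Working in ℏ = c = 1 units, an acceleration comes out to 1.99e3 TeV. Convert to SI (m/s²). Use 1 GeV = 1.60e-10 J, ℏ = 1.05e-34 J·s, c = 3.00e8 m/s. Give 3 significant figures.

9.10e38 m/s²

Acceleration is [L]/[T]² = c·[E]/ℏ.
1 GeV → c/ℏ × (1 GeV in J) = 4.57e32 m/s².
Convert the energy scale: 1.99e3 TeV = 1.99e6 GeV.
Result: 1.99e6 × 4.57e32 = 9.10e38 m/s².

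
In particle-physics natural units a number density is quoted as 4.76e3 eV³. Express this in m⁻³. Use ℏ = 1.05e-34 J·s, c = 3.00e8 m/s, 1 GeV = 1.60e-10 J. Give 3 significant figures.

6.24e23 m⁻³

Number density is [L]⁻³ = [E]³/(ℏc)³.
1 GeV³ → 1/(ℏc)³ × (1 GeV in J)³ = 1.31e47 m⁻³.
Convert the energy scale: 4.76e3 eV³ = 4.76e-24 GeV³.
Result: 4.76e-24 × 1.31e47 = 6.24e23 m⁻³.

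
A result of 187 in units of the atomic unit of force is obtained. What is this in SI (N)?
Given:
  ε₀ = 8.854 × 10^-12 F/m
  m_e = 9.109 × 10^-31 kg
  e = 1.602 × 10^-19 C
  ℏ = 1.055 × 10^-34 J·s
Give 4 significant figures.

One atomic unit of force: F_au = E_h/a₀ = m_e²e⁶/((4πε₀)³ℏ⁴) = 8.220 × 10^-8 N.
187 × 8.220 × 10^-8 N = 1.537 × 10^-5 N

1.537 × 10^-5 N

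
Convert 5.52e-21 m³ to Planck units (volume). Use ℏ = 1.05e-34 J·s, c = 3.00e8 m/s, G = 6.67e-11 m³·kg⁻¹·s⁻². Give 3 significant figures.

1.32e84

Planck volume: V_P = (ℏG/c³)^(3/2) = 4.18e-105 m³.
5.52e-21 / 4.18e-105 = 1.32e84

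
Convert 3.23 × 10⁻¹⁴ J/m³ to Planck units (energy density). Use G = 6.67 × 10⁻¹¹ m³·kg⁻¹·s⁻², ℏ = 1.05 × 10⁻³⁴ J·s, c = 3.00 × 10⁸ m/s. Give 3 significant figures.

Planck energy density: u_P = c⁷/(ℏG²) = 4.68 × 10¹¹³ J/m³.
3.23 × 10⁻¹⁴ / 4.68 × 10¹¹³ = 6.90 × 10⁻¹²⁸

6.90 × 10⁻¹²⁸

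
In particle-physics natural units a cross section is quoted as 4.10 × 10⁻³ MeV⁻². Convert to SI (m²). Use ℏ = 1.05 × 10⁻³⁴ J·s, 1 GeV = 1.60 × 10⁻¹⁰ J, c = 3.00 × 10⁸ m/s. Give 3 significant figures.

1.59 × 10⁻²⁸ m²

Area is [L]² = [E]⁻²·(ℏc)²; restore (ℏc)².
1 GeV⁻² → (ℏc)² × (1 GeV in J)⁻² = 3.88 × 10⁻³² m².
Convert the energy scale: 4.10 × 10⁻³ MeV⁻² = 4.10 × 10³ GeV⁻².
Result: 4.10 × 10³ × 3.88 × 10⁻³² = 1.59 × 10⁻²⁸ m².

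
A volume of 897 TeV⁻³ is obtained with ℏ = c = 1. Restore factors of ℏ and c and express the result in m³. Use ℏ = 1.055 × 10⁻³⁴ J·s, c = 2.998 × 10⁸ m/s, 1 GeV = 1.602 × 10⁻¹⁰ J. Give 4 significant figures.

6.903 × 10⁻⁵⁴ m³

Volume is [L]³ = [E]⁻³·(ℏc)³.
1 GeV⁻³ → (ℏc)³ × (1 GeV in J)⁻³ = 7.696 × 10⁻⁴⁸ m³.
Convert the energy scale: 897 TeV⁻³ = 8.97 × 10⁻⁷ GeV⁻³.
Result: 8.97 × 10⁻⁷ × 7.696 × 10⁻⁴⁸ = 6.903 × 10⁻⁵⁴ m³.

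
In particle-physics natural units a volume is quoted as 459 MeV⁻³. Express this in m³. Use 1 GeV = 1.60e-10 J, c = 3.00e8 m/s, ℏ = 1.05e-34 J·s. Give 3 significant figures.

3.50e-36 m³

Volume is [L]³ = [E]⁻³·(ℏc)³.
1 GeV⁻³ → (ℏc)³ × (1 GeV in J)⁻³ = 7.63e-48 m³.
Convert the energy scale: 459 MeV⁻³ = 4.59e11 GeV⁻³.
Result: 4.59e11 × 7.63e-48 = 3.50e-36 m³.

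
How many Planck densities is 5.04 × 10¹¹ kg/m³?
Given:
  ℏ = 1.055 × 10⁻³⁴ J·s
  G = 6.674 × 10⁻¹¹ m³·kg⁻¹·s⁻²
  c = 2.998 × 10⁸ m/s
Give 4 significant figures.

Planck density: ρ_P = c⁵/(ℏG²) = 5.154 × 10⁹⁶ kg/m³.
5.04 × 10¹¹ / 5.154 × 10⁹⁶ = 9.779 × 10⁻⁸⁶

9.779 × 10⁻⁸⁶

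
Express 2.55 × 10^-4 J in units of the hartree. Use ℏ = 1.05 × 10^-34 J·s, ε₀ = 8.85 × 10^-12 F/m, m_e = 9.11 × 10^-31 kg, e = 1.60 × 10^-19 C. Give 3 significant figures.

5.82 × 10^13

hartree: E_h = m_e e⁴/(4πε₀ℏ)² = 4.38 × 10^-18 J.
2.55 × 10^-4 / 4.38 × 10^-18 = 5.82 × 10^13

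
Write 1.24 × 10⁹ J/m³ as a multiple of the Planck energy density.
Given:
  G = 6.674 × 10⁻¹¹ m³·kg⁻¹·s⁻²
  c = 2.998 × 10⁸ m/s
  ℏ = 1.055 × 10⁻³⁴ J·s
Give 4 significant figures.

2.677 × 10⁻¹⁰⁵

Planck energy density: u_P = c⁷/(ℏG²) = 4.632 × 10¹¹³ J/m³.
1.24 × 10⁹ / 4.632 × 10¹¹³ = 2.677 × 10⁻¹⁰⁵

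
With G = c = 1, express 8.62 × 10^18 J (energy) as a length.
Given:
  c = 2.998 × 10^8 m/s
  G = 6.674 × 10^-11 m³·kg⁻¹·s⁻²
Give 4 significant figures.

7.121 × 10^-26 m

Energy → length via G/c⁴.
8.62 × 10^18 J × (G/c⁴) = 7.121 × 10^-26 m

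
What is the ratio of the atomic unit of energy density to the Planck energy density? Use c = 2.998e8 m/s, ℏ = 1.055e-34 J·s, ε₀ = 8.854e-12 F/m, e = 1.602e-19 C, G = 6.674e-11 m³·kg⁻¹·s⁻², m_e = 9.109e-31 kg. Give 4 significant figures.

atomic unit of energy density: u_au = E_h/a₀³ = m_e⁴e¹⁰/((4πε₀)⁵ℏ⁸) = 2.929e13 J/m³
Planck energy density: u_P = c⁷/(ℏG²) = 4.632e113 J/m³
ratio = 2.929e13 / 4.632e113 = 6.323e-101

6.323e-101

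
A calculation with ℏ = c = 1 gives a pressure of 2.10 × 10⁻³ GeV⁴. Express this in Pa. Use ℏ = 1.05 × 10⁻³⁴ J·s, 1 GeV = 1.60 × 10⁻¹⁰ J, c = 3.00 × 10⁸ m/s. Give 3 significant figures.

4.40 × 10³⁴ Pa

Pressure is [E]/[L]³ = [E]⁴/(ℏc)³.
1 GeV⁴ → 1/(ℏc)³ × (1 GeV in J)⁴ = 2.10 × 10³⁷ Pa.
Result: 2.10 × 10⁻³ × 2.10 × 10³⁷ = 4.40 × 10³⁴ Pa.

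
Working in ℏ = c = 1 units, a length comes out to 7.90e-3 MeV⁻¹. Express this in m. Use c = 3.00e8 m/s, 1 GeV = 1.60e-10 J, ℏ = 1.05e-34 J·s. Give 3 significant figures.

A length is [E]⁻¹ in ℏ=c=1; restore one factor of ℏc.
1 GeV⁻¹ → ℏc × (1 GeV in J)⁻¹ = 1.97e-16 m.
Convert the energy scale: 7.90e-3 MeV⁻¹ = 7.90 GeV⁻¹.
Result: 7.90 × 1.97e-16 = 1.56e-15 m.

1.56e-15 m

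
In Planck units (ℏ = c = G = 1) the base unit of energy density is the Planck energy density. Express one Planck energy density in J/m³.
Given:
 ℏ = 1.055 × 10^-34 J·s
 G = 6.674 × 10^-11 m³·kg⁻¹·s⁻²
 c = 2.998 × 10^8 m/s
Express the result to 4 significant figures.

u_P = c⁷/(ℏG²)
  = 2.177 × 10^59 / 4.699 × 10^-55
  = 4.632 × 10^113 J/m³

4.632 × 10^113 J/m³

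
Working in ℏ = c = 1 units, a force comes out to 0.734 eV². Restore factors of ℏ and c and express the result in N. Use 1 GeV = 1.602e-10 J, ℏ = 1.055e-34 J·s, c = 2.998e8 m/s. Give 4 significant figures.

5.956e-13 N

Force is [E]/[L] = [E]²/(ℏc); restore (ℏc)⁻¹.
1 GeV² → 1/(ℏc) × (1 GeV in J)² = 8.114e5 N.
Convert the energy scale: 0.734 eV² = 7.34e-19 GeV².
Result: 7.34e-19 × 8.114e5 = 5.956e-13 N.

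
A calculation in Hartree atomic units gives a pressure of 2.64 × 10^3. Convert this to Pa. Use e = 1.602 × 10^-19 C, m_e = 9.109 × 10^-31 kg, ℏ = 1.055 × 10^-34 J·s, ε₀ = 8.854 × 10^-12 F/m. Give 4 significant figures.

One atomic unit of pressure: P_au = E_h/a₀³ = m_e⁴e¹⁰/((4πε₀)⁵ℏ⁸) = 2.929 × 10^13 Pa.
2.64 × 10^3 × 2.929 × 10^13 Pa = 7.733 × 10^16 Pa

7.733 × 10^16 Pa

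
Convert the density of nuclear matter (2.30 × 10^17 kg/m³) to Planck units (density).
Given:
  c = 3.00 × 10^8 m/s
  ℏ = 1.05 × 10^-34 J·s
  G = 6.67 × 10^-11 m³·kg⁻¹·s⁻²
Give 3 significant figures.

Planck density: ρ_P = c⁵/(ℏG²) = 5.20 × 10^96 kg/m³.
2.30 × 10^17 / 5.20 × 10^96 = 4.42 × 10^-80

4.42 × 10^-80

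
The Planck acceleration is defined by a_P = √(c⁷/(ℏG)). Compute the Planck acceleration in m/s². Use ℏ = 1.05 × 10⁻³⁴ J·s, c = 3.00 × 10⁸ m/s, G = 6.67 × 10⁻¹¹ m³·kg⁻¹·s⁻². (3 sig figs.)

5.59 × 10⁵¹ m/s²

a_P = √(c⁷/(ℏG))
  = √(3.12 × 10¹⁰³)
  = 5.59 × 10⁵¹ m/s²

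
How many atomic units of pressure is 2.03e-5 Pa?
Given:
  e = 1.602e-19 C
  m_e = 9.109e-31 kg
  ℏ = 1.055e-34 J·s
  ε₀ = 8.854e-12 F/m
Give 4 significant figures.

atomic unit of pressure: P_au = E_h/a₀³ = m_e⁴e¹⁰/((4πε₀)⁵ℏ⁸) = 2.929e13 Pa.
2.03e-5 / 2.929e13 = 6.930e-19

6.930e-19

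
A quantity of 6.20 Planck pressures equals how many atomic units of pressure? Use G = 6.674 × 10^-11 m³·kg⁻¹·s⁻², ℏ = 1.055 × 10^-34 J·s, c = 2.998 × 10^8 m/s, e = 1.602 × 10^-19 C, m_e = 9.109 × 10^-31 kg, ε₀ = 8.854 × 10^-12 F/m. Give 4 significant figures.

9.805 × 10^100

Planck pressure: p_P = c⁷/(ℏG²) = 4.632 × 10^113 Pa
atomic unit of pressure: P_au = E_h/a₀³ = m_e⁴e¹⁰/((4πε₀)⁵ℏ⁸) = 2.929 × 10^13 Pa
6.20 × 4.632 × 10^113 / 2.929 × 10^13 = 9.805 × 10^100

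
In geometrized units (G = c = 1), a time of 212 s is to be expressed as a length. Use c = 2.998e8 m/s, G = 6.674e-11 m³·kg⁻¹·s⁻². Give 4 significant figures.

6.356e10 m

Time → length via c.
212 s × (c) = 6.356e10 m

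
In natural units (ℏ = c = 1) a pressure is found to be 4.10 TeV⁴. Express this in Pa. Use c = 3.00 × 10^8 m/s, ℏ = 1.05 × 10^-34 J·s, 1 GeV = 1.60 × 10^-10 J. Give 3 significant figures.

Pressure is [E]/[L]³ = [E]⁴/(ℏc)³.
1 GeV⁴ → 1/(ℏc)³ × (1 GeV in J)⁴ = 2.10 × 10^37 Pa.
Convert the energy scale: 4.10 TeV⁴ = 4.10 × 10^12 GeV⁴.
Result: 4.10 × 10^12 × 2.10 × 10^37 = 8.60 × 10^49 Pa.

8.60 × 10^49 Pa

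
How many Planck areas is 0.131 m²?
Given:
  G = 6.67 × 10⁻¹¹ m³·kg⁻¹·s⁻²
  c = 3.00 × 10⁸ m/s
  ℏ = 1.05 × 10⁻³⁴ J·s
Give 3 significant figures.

5.05 × 10⁶⁸

Planck area: A_P = ℏG/c³ = 2.59 × 10⁻⁷⁰ m².
0.131 / 2.59 × 10⁻⁷⁰ = 5.05 × 10⁶⁸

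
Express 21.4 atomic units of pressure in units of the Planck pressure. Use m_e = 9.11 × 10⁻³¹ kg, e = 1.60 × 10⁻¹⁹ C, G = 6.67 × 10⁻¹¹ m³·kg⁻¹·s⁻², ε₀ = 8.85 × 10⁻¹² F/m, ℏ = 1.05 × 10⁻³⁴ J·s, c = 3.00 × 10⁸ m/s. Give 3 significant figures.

atomic unit of pressure: P_au = E_h/a₀³ = m_e⁴e¹⁰/((4πε₀)⁵ℏ⁸) = 3.01 × 10¹³ Pa
Planck pressure: p_P = c⁷/(ℏG²) = 4.68 × 10¹¹³ Pa
21.4 × 3.01 × 10¹³ / 4.68 × 10¹¹³ = 1.38 × 10⁻⁹⁹

1.38 × 10⁻⁹⁹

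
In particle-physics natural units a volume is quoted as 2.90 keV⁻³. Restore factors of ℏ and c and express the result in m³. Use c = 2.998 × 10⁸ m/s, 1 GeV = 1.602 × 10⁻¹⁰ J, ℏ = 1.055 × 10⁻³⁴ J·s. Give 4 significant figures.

Volume is [L]³ = [E]⁻³·(ℏc)³.
1 GeV⁻³ → (ℏc)³ × (1 GeV in J)⁻³ = 7.696 × 10⁻⁴⁸ m³.
Convert the energy scale: 2.90 keV⁻³ = 2.90 × 10¹⁸ GeV⁻³.
Result: 2.90 × 10¹⁸ × 7.696 × 10⁻⁴⁸ = 2.232 × 10⁻²⁹ m³.

2.232 × 10⁻²⁹ m³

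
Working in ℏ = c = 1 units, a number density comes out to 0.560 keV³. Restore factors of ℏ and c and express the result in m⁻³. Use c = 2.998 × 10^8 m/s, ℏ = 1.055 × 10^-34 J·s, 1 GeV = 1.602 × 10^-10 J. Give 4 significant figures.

7.277 × 10^28 m⁻³

Number density is [L]⁻³ = [E]³/(ℏc)³.
1 GeV³ → 1/(ℏc)³ × (1 GeV in J)³ = 1.299 × 10^47 m⁻³.
Convert the energy scale: 0.560 keV³ = 5.60 × 10^-19 GeV³.
Result: 5.60 × 10^-19 × 1.299 × 10^47 = 7.277 × 10^28 m⁻³.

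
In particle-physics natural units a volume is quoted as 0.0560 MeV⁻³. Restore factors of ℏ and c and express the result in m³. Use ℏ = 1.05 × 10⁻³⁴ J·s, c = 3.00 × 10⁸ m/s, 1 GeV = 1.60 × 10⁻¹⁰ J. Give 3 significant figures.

Volume is [L]³ = [E]⁻³·(ℏc)³.
1 GeV⁻³ → (ℏc)³ × (1 GeV in J)⁻³ = 7.63 × 10⁻⁴⁸ m³.
Convert the energy scale: 0.0560 MeV⁻³ = 5.60 × 10⁷ GeV⁻³.
Result: 5.60 × 10⁷ × 7.63 × 10⁻⁴⁸ = 4.27 × 10⁻⁴⁰ m³.

4.27 × 10⁻⁴⁰ m³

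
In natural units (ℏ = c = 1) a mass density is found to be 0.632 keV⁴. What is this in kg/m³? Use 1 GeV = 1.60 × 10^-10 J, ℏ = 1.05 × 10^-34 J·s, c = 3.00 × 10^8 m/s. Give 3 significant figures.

1.47 × 10^-4 kg/m³

Mass density is [E]/(c²[L]³) = [E]⁴/(ℏ³c⁵).
1 GeV⁴ → 1/(ℏ³c⁵) × (1 GeV in J)⁴ = 2.33 × 10^20 kg/m³.
Convert the energy scale: 0.632 keV⁴ = 6.32 × 10^-25 GeV⁴.
Result: 6.32 × 10^-25 × 2.33 × 10^20 = 1.47 × 10^-4 kg/m³.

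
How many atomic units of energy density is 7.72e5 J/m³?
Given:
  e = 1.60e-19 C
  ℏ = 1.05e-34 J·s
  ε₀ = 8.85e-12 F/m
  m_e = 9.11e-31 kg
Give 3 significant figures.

2.56e-8

atomic unit of energy density: u_au = E_h/a₀³ = m_e⁴e¹⁰/((4πε₀)⁵ℏ⁸) = 3.01e13 J/m³.
7.72e5 / 3.01e13 = 2.56e-8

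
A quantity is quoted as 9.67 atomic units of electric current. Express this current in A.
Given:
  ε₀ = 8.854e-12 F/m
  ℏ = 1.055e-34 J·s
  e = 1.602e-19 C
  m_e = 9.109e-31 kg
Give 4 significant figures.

0.06394 A

One atomic unit of electric current: I_au = e E_h/ℏ = m_e e⁵/((4πε₀)²ℏ³) = 6.612e-3 A.
9.67 × 6.612e-3 A = 0.06394 A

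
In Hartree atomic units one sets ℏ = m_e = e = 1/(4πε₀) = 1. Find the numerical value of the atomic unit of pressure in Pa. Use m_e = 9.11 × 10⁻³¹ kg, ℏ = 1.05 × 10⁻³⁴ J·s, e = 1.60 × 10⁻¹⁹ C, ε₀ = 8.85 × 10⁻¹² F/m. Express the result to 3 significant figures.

P_au = E_h/a₀³ = m_e⁴e¹⁰/((4πε₀)⁵ℏ⁸)
E_h = 4.38 × 10⁻¹⁸ J
a₀ = 5.26 × 10⁻¹¹ m
E_h/a₀³ = 3.01 × 10¹³ Pa

3.01 × 10¹³ Pa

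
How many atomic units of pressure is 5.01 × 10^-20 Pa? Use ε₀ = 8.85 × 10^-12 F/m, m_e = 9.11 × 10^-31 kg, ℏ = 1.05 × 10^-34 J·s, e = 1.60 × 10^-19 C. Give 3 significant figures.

1.66 × 10^-33

atomic unit of pressure: P_au = E_h/a₀³ = m_e⁴e¹⁰/((4πε₀)⁵ℏ⁸) = 3.01 × 10^13 Pa.
5.01 × 10^-20 / 3.01 × 10^13 = 1.66 × 10^-33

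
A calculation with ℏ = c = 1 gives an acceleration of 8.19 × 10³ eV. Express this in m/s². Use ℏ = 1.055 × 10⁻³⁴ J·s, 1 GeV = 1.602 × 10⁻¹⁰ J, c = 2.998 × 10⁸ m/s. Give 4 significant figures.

3.728 × 10²⁷ m/s²

Acceleration is [L]/[T]² = c·[E]/ℏ.
1 GeV → c/ℏ × (1 GeV in J) = 4.552 × 10³² m/s².
Convert the energy scale: 8.19 × 10³ eV = 8.19 × 10⁻⁶ GeV.
Result: 8.19 × 10⁻⁶ × 4.552 × 10³² = 3.728 × 10²⁷ m/s².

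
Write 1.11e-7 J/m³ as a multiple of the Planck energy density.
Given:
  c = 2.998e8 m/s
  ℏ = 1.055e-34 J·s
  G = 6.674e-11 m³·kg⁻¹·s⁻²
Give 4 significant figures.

2.396e-121

Planck energy density: u_P = c⁷/(ℏG²) = 4.632e113 J/m³.
1.11e-7 / 4.632e113 = 2.396e-121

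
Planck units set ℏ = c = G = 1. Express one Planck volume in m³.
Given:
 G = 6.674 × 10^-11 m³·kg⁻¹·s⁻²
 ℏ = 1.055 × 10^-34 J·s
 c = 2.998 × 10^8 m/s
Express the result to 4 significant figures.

4.224 × 10^-105 m³

Dimensional analysis gives V_P = (ℏG/c³)^(3/2).
  = √(1.784 × 10^-209)
  = 4.224 × 10^-105 m³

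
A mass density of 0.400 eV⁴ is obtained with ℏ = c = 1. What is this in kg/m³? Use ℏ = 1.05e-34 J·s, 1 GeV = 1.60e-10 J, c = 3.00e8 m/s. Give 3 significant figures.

Mass density is [E]/(c²[L]³) = [E]⁴/(ℏ³c⁵).
1 GeV⁴ → 1/(ℏ³c⁵) × (1 GeV in J)⁴ = 2.33e20 kg/m³.
Convert the energy scale: 0.400 eV⁴ = 4.00e-37 GeV⁴.
Result: 4.00e-37 × 2.33e20 = 9.32e-17 kg/m³.

9.32e-17 kg/m³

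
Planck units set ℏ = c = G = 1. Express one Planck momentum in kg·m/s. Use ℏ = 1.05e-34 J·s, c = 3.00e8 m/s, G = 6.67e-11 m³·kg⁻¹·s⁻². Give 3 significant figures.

The unique combination of the constants set to 1 with dimensions of momentum is p_P = √(ℏc³/G).
  = √(42.5)
  = 6.52 kg·m/s

6.52 kg·m/s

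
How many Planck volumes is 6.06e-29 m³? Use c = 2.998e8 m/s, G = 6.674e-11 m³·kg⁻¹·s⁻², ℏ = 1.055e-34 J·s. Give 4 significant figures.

1.435e76

Planck volume: V_P = (ℏG/c³)^(3/2) = 4.224e-105 m³.
6.06e-29 / 4.224e-105 = 1.435e76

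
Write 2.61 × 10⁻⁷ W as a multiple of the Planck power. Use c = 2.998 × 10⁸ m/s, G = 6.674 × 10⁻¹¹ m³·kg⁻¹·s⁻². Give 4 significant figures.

Planck power: P_P = c⁵/G = 3.629 × 10⁵² W.
2.61 × 10⁻⁷ / 3.629 × 10⁵² = 7.192 × 10⁻⁶⁰

7.192 × 10⁻⁶⁰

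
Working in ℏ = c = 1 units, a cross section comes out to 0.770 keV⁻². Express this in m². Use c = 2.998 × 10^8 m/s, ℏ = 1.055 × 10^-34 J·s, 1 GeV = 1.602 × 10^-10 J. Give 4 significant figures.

Area is [L]² = [E]⁻²·(ℏc)²; restore (ℏc)².
1 GeV⁻² → (ℏc)² × (1 GeV in J)⁻² = 3.898 × 10^-32 m².
Convert the energy scale: 0.770 keV⁻² = 7.70 × 10^11 GeV⁻².
Result: 7.70 × 10^11 × 3.898 × 10^-32 = 3.001 × 10^-20 m².

3.001 × 10^-20 m²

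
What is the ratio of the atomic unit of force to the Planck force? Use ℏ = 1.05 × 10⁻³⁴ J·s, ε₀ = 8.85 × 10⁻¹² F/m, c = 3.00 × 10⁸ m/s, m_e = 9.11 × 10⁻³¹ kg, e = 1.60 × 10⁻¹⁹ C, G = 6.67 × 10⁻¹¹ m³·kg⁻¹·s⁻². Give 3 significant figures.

6.86 × 10⁻⁵²

atomic unit of force: F_au = E_h/a₀ = m_e²e⁶/((4πε₀)³ℏ⁴) = 8.33 × 10⁻⁸ N
Planck force: F_P = c⁴/G = 1.21 × 10⁴⁴ N
ratio = 8.33 × 10⁻⁸ / 1.21 × 10⁴⁴ = 6.86 × 10⁻⁵²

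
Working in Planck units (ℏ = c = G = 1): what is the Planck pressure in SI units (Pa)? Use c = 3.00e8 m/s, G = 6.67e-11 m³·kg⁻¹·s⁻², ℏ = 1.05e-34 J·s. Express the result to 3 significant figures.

From ℏ = c = G = 1 the pressure scale is p_P = c⁷/(ℏG²).
  = 2.19e59 / 4.67e-55
  = 4.68e113 Pa

4.68e113 Pa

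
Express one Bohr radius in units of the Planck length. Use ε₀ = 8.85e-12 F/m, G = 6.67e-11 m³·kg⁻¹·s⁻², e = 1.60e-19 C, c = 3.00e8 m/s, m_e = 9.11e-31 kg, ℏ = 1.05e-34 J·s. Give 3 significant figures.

Bohr radius: a₀ = 4πε₀ℏ²/(m_e e²) = 5.26e-11 m
Planck length: ℓ_P = √(ℏG/c³) = 1.61e-35 m
ratio = 5.26e-11 / 1.61e-35 = 3.26e24

3.26e24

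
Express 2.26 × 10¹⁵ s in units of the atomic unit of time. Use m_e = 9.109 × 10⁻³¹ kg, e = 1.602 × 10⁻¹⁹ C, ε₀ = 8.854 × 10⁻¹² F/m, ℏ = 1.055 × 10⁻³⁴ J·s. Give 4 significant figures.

atomic unit of time: τ_au = (4πε₀)²ℏ³/(m_e e⁴) = 2.423 × 10⁻¹⁷ s.
2.26 × 10¹⁵ / 2.423 × 10⁻¹⁷ = 9.328 × 10³¹

9.328 × 10³¹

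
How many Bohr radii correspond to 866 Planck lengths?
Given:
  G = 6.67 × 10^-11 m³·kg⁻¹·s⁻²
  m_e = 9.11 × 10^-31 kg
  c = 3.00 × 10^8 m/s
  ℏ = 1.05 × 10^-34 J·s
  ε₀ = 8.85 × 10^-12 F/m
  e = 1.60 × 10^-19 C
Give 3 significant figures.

2.65 × 10^-22

Planck length: ℓ_P = √(ℏG/c³) = 1.61 × 10^-35 m
Bohr radius: a₀ = 4πε₀ℏ²/(m_e e²) = 5.26 × 10^-11 m
866 × 1.61 × 10^-35 / 5.26 × 10^-11 = 2.65 × 10^-22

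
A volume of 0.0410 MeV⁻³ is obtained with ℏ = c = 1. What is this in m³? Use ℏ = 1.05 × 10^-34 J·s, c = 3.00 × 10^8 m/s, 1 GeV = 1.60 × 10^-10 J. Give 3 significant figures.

3.13 × 10^-40 m³

Volume is [L]³ = [E]⁻³·(ℏc)³.
1 GeV⁻³ → (ℏc)³ × (1 GeV in J)⁻³ = 7.63 × 10^-48 m³.
Convert the energy scale: 0.0410 MeV⁻³ = 4.10 × 10^7 GeV⁻³.
Result: 4.10 × 10^7 × 7.63 × 10^-48 = 3.13 × 10^-40 m³.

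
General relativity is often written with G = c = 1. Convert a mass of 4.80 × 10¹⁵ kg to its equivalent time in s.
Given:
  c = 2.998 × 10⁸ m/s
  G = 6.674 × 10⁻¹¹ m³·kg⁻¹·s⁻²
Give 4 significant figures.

Mass → time via G/c³.
4.80 × 10¹⁵ kg × (G/c³) = 1.189 × 10⁻²⁰ s

1.189 × 10⁻²⁰ s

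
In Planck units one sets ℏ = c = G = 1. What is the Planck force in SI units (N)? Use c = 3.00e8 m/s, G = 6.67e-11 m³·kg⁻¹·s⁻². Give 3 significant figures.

1.21e44 N

F_P = c⁴/G
  = 8.10e33 / 6.67e-11
  = 1.21e44 N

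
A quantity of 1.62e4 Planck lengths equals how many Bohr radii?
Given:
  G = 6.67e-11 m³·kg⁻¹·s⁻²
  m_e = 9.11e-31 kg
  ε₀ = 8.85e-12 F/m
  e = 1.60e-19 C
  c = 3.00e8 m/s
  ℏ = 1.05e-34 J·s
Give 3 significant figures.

4.96e-21

Planck length: ℓ_P = √(ℏG/c³) = 1.61e-35 m
Bohr radius: a₀ = 4πε₀ℏ²/(m_e e²) = 5.26e-11 m
1.62e4 × 1.61e-35 / 5.26e-11 = 4.96e-21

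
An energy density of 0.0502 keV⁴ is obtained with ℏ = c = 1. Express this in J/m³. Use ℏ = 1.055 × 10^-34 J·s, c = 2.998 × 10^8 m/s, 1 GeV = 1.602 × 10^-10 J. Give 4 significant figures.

1.045 × 10^12 J/m³

[E]/[L]³ = [E]⁴/(ℏc)³; restore (ℏc)⁻³.
1 GeV⁴ → 1/(ℏc)³ × (1 GeV in J)⁴ = 2.082 × 10^37 J/m³.
Convert the energy scale: 0.0502 keV⁴ = 5.02 × 10^-26 GeV⁴.
Result: 5.02 × 10^-26 × 2.082 × 10^37 = 1.045 × 10^12 J/m³.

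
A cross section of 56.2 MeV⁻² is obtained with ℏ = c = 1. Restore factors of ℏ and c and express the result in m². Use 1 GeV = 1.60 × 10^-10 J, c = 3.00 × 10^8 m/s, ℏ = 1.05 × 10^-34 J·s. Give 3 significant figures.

2.18 × 10^-24 m²

Area is [L]² = [E]⁻²·(ℏc)²; restore (ℏc)².
1 GeV⁻² → (ℏc)² × (1 GeV in J)⁻² = 3.88 × 10^-32 m².
Convert the energy scale: 56.2 MeV⁻² = 5.62 × 10^7 GeV⁻².
Result: 5.62 × 10^7 × 3.88 × 10^-32 = 2.18 × 10^-24 m².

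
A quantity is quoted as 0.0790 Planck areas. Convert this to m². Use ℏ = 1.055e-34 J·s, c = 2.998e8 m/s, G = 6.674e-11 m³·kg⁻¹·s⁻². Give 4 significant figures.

2.064e-71 m²

One Planck area: A_P = ℏG/c³ = 2.613e-70 m².
0.0790 × 2.613e-70 m² = 2.064e-71 m²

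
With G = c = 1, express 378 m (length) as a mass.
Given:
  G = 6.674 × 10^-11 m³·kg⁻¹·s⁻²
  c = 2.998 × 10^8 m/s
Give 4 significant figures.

5.091 × 10^29 kg

Length → mass via c²/G.
378 m × (c²/G) = 5.091 × 10^29 kg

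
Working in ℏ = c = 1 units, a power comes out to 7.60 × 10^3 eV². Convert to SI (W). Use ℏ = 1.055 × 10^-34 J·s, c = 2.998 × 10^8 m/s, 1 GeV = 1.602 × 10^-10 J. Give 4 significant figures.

Power is [E]/[T] = [E]²/ℏ.
1 GeV² → 1/ℏ × (1 GeV in J)² = 2.433 × 10^14 W.
Convert the energy scale: 7.60 × 10^3 eV² = 7.60 × 10^-15 GeV².
Result: 7.60 × 10^-15 × 2.433 × 10^14 = 1.849 W.

1.849 W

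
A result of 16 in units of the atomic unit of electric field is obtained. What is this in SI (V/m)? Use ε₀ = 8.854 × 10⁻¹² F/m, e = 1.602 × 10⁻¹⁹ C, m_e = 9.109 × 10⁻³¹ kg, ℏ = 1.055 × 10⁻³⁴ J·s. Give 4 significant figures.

8.209 × 10¹² V/m

One atomic unit of electric field: E_au = E_h/(e a₀) = m_e²e⁵/((4πε₀)³ℏ⁴) = 5.131 × 10¹¹ V/m.
16 × 5.131 × 10¹¹ V/m = 8.209 × 10¹² V/m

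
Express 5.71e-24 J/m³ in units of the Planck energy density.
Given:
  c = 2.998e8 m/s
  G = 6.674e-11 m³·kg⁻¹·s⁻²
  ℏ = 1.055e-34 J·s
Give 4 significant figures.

Planck energy density: u_P = c⁷/(ℏG²) = 4.632e113 J/m³.
5.71e-24 / 4.632e113 = 1.233e-137

1.233e-137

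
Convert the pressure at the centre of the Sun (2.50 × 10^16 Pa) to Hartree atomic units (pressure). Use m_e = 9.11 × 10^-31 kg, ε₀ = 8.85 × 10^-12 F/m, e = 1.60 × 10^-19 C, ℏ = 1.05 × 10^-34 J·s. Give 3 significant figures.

830

atomic unit of pressure: P_au = E_h/a₀³ = m_e⁴e¹⁰/((4πε₀)⁵ℏ⁸) = 3.01 × 10^13 Pa.
2.50 × 10^16 / 3.01 × 10^13 = 830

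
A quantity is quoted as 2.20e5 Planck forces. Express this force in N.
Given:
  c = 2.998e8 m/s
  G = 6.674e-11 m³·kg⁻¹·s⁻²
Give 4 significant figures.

One Planck force: F_P = c⁴/G = 1.210e44 N.
2.20e5 × 1.210e44 N = 2.663e49 N

2.663e49 N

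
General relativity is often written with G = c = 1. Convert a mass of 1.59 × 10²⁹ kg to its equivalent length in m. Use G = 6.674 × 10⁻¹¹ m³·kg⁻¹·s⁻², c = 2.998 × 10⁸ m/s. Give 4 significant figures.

In G = c = 1 units mass has dimensions of length; the conversion factor is G/c².
1.59 × 10²⁹ kg × (G/c²) = 118.1 m

118.1 m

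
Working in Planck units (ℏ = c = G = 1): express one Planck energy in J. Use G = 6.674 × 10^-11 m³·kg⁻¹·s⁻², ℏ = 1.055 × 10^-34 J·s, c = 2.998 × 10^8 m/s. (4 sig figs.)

1.957 × 10^9 J

From ℏ = c = G = 1 the energy scale is E_P = √(ℏc⁵/G).
  = √(3.828 × 10^18)
  = 1.957 × 10^9 J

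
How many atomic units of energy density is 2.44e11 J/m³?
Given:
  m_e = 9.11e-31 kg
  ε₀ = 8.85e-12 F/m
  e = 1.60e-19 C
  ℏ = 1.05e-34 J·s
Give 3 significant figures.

8.10e-3

atomic unit of energy density: u_au = E_h/a₀³ = m_e⁴e¹⁰/((4πε₀)⁵ℏ⁸) = 3.01e13 J/m³.
2.44e11 / 3.01e13 = 8.10e-3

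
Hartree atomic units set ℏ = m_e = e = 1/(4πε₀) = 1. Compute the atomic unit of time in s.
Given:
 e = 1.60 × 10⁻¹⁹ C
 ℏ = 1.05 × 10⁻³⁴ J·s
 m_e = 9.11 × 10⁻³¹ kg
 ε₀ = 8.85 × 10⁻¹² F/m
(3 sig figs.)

The unique combination of the constants set to 1 with dimensions of time is τ_au = (4πε₀)²ℏ³/(m_e e⁴).
E_h = 4.38 × 10⁻¹⁸ J
ℏ/E_h = 2.40 × 10⁻¹⁷ s

2.40 × 10⁻¹⁷ s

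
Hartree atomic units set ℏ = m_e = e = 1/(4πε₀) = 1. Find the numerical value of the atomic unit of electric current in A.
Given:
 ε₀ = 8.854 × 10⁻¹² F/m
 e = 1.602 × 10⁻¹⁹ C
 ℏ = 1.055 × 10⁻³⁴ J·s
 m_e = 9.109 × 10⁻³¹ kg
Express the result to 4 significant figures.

6.612 × 10⁻³ A

Dimensional analysis gives I_au = e E_h/ℏ = m_e e⁵/((4πε₀)²ℏ³).
E_h = 4.354 × 10⁻¹⁸ J
e·E_h/ℏ = 6.612 × 10⁻³ A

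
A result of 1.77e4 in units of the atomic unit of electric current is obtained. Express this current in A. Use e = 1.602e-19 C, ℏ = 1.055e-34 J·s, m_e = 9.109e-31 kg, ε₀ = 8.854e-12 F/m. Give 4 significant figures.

One atomic unit of electric current: I_au = e E_h/ℏ = m_e e⁵/((4πε₀)²ℏ³) = 6.612e-3 A.
1.77e4 × 6.612e-3 A = 117 A

117 A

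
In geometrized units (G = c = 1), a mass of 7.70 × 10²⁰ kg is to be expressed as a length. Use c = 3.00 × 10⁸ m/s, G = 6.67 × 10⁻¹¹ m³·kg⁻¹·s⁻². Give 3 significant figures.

In G = c = 1 units mass has dimensions of length; the conversion factor is G/c².
7.70 × 10²⁰ kg × (G/c²) = 5.71 × 10⁻⁷ m

5.71 × 10⁻⁷ m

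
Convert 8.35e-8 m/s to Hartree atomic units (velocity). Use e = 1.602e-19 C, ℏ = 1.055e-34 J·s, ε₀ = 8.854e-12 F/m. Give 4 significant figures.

3.819e-14

atomic unit of velocity: v_au = e²/(4πε₀ℏ) = 2.186e6 m/s.
8.35e-8 / 2.186e6 = 3.819e-14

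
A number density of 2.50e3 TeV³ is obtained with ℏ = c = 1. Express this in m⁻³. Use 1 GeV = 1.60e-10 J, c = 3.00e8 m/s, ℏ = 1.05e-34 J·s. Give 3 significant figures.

3.28e59 m⁻³

Number density is [L]⁻³ = [E]³/(ℏc)³.
1 GeV³ → 1/(ℏc)³ × (1 GeV in J)³ = 1.31e47 m⁻³.
Convert the energy scale: 2.50e3 TeV³ = 2.50e12 GeV³.
Result: 2.50e12 × 1.31e47 = 3.28e59 m⁻³.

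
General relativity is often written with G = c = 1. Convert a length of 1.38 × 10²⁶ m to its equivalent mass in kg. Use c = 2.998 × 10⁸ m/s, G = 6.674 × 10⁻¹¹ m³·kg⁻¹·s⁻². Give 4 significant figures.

Length → mass via c²/G.
1.38 × 10²⁶ m × (c²/G) = 1.858 × 10⁵³ kg

1.858 × 10⁵³ kg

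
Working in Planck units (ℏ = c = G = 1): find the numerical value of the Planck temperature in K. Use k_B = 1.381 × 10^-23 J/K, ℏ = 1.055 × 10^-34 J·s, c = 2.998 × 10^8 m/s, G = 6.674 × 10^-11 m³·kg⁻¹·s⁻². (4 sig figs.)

Dimensional analysis gives T_P = √(ℏc⁵/G) / k_B.
  = √(3.828 × 10^18) × 7.241 × 10^22
  = 1.417 × 10^32 K

1.417 × 10^32 K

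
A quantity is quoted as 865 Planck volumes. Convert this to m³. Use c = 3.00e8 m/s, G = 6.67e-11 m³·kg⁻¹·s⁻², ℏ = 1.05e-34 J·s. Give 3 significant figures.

One Planck volume: V_P = (ℏG/c³)^(3/2) = 4.18e-105 m³.
865 × 4.18e-105 m³ = 3.61e-102 m³

3.61e-102 m³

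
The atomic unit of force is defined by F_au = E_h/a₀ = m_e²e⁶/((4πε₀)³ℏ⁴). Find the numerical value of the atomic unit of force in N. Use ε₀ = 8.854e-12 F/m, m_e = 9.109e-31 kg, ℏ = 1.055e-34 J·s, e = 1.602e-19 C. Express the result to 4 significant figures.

8.220e-8 N

F_au = E_h/a₀ = m_e²e⁶/((4πε₀)³ℏ⁴)
E_h = 4.354e-18 J
a₀ = 5.297e-11 m
E_h/a₀ = 8.220e-8 N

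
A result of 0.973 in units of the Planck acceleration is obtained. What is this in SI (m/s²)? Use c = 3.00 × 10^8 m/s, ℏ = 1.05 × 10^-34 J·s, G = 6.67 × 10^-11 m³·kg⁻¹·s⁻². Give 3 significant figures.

One Planck acceleration: a_P = √(c⁷/(ℏG)) = 5.59 × 10^51 m/s².
0.973 × 5.59 × 10^51 m/s² = 5.44 × 10^51 m/s²

5.44 × 10^51 m/s²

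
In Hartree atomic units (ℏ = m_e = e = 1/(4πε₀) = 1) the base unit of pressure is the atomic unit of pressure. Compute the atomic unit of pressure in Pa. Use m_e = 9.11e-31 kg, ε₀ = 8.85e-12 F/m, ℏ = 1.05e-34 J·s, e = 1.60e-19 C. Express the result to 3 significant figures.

P_au = E_h/a₀³ = m_e⁴e¹⁰/((4πε₀)⁵ℏ⁸)
E_h = 4.38e-18 J
a₀ = 5.26e-11 m
E_h/a₀³ = 3.01e13 Pa

3.01e13 Pa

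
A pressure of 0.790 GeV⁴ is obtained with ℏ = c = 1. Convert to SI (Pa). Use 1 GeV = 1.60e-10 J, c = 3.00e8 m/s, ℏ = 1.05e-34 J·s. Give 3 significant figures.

Pressure is [E]/[L]³ = [E]⁴/(ℏc)³.
1 GeV⁴ → 1/(ℏc)³ × (1 GeV in J)⁴ = 2.10e37 Pa.
Result: 0.790 × 2.10e37 = 1.66e37 Pa.

1.66e37 Pa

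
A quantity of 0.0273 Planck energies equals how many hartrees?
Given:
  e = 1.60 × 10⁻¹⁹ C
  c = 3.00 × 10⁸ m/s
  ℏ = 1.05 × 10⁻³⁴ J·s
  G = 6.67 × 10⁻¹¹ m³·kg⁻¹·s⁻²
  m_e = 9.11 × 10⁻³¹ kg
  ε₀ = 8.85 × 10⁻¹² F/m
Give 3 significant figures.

Planck energy: E_P = √(ℏc⁵/G) = 1.96 × 10⁹ J
hartree: E_h = m_e e⁴/(4πε₀ℏ)² = 4.38 × 10⁻¹⁸ J
0.0273 × 1.96 × 10⁹ / 4.38 × 10⁻¹⁸ = 1.22 × 10²⁵

1.22 × 10²⁵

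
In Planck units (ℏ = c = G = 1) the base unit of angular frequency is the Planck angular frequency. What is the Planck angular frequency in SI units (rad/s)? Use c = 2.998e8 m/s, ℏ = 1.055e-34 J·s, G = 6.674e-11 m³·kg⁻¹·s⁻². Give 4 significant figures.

1.855e43 rad/s

ω_P = √(c⁵/(ℏG))
  = √(3.440e86)
  = 1.855e43 rad/s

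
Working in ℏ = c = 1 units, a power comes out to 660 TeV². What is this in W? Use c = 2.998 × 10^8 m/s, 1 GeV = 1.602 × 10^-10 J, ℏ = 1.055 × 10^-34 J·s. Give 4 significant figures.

1.606 × 10^23 W

Power is [E]/[T] = [E]²/ℏ.
1 GeV² → 1/ℏ × (1 GeV in J)² = 2.433 × 10^14 W.
Convert the energy scale: 660 TeV² = 6.60 × 10^8 GeV².
Result: 6.60 × 10^8 × 2.433 × 10^14 = 1.606 × 10^23 W.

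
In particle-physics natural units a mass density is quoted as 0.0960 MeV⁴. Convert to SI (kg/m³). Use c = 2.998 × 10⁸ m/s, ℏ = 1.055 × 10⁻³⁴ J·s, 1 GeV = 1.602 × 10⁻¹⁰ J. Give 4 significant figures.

2.223 × 10⁷ kg/m³

Mass density is [E]/(c²[L]³) = [E]⁴/(ℏ³c⁵).
1 GeV⁴ → 1/(ℏ³c⁵) × (1 GeV in J)⁴ = 2.316 × 10²⁰ kg/m³.
Convert the energy scale: 0.0960 MeV⁴ = 9.60 × 10⁻¹⁴ GeV⁴.
Result: 9.60 × 10⁻¹⁴ × 2.316 × 10²⁰ = 2.223 × 10⁷ kg/m³.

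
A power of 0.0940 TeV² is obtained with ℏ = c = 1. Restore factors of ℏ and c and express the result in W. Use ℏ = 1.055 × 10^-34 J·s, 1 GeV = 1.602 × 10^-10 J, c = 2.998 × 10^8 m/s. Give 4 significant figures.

Power is [E]/[T] = [E]²/ℏ.
1 GeV² → 1/ℏ × (1 GeV in J)² = 2.433 × 10^14 W.
Convert the energy scale: 0.0940 TeV² = 9.40 × 10^4 GeV².
Result: 9.40 × 10^4 × 2.433 × 10^14 = 2.287 × 10^19 W.

2.287 × 10^19 W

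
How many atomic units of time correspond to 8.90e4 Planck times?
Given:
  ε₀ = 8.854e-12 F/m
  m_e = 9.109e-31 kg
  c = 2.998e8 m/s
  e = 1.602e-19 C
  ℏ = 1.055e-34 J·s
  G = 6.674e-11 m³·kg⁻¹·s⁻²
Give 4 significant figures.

Planck time: t_P = √(ℏG/c⁵) = 5.392e-44 s
atomic unit of time: τ_au = (4πε₀)²ℏ³/(m_e e⁴) = 2.423e-17 s
8.90e4 × 5.392e-44 / 2.423e-17 = 1.981e-22

1.981e-22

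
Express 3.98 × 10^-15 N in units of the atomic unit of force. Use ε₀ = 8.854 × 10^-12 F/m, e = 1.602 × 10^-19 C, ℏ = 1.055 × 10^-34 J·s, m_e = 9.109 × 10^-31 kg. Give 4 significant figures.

atomic unit of force: F_au = E_h/a₀ = m_e²e⁶/((4πε₀)³ℏ⁴) = 8.220 × 10^-8 N.
3.98 × 10^-15 / 8.220 × 10^-8 = 4.842 × 10^-8

4.842 × 10^-8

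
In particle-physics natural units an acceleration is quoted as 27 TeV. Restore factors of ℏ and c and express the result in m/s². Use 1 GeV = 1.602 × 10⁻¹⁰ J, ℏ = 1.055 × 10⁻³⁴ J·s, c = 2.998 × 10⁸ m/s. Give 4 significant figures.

Acceleration is [L]/[T]² = c·[E]/ℏ.
1 GeV → c/ℏ × (1 GeV in J) = 4.552 × 10³² m/s².
Convert the energy scale: 27 TeV = 2.70 × 10⁴ GeV.
Result: 2.70 × 10⁴ × 4.552 × 10³² = 1.229 × 10³⁷ m/s².

1.229 × 10³⁷ m/s²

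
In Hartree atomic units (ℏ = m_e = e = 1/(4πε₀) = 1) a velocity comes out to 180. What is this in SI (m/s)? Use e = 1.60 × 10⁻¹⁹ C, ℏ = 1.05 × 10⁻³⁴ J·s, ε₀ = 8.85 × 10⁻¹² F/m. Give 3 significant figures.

One atomic unit of velocity: v_au = e²/(4πε₀ℏ) = 2.19 × 10⁶ m/s.
180 × 2.19 × 10⁶ m/s = 3.95 × 10⁸ m/s

3.95 × 10⁸ m/s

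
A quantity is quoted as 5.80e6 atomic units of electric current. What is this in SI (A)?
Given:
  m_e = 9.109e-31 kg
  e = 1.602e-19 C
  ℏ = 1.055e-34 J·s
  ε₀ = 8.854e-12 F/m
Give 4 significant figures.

One atomic unit of electric current: I_au = e E_h/ℏ = m_e e⁵/((4πε₀)²ℏ³) = 6.612e-3 A.
5.80e6 × 6.612e-3 A = 3.835e4 A

3.835e4 A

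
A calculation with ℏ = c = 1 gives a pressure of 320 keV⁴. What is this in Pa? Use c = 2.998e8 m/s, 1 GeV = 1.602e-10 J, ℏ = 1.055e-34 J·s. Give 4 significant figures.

Pressure is [E]/[L]³ = [E]⁴/(ℏc)³.
1 GeV⁴ → 1/(ℏc)³ × (1 GeV in J)⁴ = 2.082e37 Pa.
Convert the energy scale: 320 keV⁴ = 3.20e-22 GeV⁴.
Result: 3.20e-22 × 2.082e37 = 6.661e15 Pa.

6.661e15 Pa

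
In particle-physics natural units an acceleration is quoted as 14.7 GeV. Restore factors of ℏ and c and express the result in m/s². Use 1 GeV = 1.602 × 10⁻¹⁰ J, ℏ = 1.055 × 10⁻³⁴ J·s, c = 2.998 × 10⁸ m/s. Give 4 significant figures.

Acceleration is [L]/[T]² = c·[E]/ℏ.
1 GeV → c/ℏ × (1 GeV in J) = 4.552 × 10³² m/s².
Result: 14.7 × 4.552 × 10³² = 6.692 × 10³³ m/s².

6.692 × 10³³ m/s²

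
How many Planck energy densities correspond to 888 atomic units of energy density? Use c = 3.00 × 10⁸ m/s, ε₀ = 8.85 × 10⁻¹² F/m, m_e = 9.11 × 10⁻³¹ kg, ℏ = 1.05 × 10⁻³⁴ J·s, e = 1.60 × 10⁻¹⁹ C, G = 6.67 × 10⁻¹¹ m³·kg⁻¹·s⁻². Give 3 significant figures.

atomic unit of energy density: u_au = E_h/a₀³ = m_e⁴e¹⁰/((4πε₀)⁵ℏ⁸) = 3.01 × 10¹³ J/m³
Planck energy density: u_P = c⁷/(ℏG²) = 4.68 × 10¹¹³ J/m³
888 × 3.01 × 10¹³ / 4.68 × 10¹¹³ = 5.71 × 10⁻⁹⁸

5.71 × 10⁻⁹⁸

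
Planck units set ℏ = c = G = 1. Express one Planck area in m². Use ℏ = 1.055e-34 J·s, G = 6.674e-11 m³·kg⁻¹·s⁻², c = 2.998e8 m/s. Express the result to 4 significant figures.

From ℏ = c = G = 1 the area scale is A_P = ℏG/c³.
  = 7.041e-45 / 2.695e25
  = 2.613e-70 m²

2.613e-70 m²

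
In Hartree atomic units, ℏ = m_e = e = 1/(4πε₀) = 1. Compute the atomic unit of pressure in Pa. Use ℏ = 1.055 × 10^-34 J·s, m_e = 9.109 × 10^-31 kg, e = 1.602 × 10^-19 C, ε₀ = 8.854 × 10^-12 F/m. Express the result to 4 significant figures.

2.929 × 10^13 Pa

Dimensional analysis gives P_au = E_h/a₀³ = m_e⁴e¹⁰/((4πε₀)⁵ℏ⁸).
E_h = 4.354 × 10^-18 J
a₀ = 5.297 × 10^-11 m
E_h/a₀³ = 2.929 × 10^13 Pa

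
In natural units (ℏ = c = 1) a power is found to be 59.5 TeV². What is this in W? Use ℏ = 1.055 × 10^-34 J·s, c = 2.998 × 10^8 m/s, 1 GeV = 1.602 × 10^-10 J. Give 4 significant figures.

Power is [E]/[T] = [E]²/ℏ.
1 GeV² → 1/ℏ × (1 GeV in J)² = 2.433 × 10^14 W.
Convert the energy scale: 59.5 TeV² = 5.95 × 10^7 GeV².
Result: 5.95 × 10^7 × 2.433 × 10^14 = 1.447 × 10^22 W.

1.447 × 10^22 W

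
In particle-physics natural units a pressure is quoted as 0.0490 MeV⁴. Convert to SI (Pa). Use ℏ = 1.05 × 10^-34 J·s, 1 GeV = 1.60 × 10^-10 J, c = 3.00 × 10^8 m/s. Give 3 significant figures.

Pressure is [E]/[L]³ = [E]⁴/(ℏc)³.
1 GeV⁴ → 1/(ℏc)³ × (1 GeV in J)⁴ = 2.10 × 10^37 Pa.
Convert the energy scale: 0.0490 MeV⁴ = 4.90 × 10^-14 GeV⁴.
Result: 4.90 × 10^-14 × 2.10 × 10^37 = 1.03 × 10^24 Pa.

1.03 × 10^24 Pa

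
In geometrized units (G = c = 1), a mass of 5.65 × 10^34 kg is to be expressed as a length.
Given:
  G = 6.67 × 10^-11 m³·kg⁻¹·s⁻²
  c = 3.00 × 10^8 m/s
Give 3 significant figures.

In G = c = 1 units mass has dimensions of length; the conversion factor is G/c².
5.65 × 10^34 kg × (G/c²) = 4.19 × 10^7 m

4.19 × 10^7 m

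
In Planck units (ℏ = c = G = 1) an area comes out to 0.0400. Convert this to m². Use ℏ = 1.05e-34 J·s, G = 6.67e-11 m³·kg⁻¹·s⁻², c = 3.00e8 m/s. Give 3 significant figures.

One Planck area: A_P = ℏG/c³ = 2.59e-70 m².
0.0400 × 2.59e-70 m² = 1.04e-71 m²

1.04e-71 m²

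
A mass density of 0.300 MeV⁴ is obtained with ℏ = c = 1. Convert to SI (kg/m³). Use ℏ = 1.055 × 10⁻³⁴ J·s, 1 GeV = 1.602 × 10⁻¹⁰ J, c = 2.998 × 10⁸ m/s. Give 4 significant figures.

6.948 × 10⁷ kg/m³

Mass density is [E]/(c²[L]³) = [E]⁴/(ℏ³c⁵).
1 GeV⁴ → 1/(ℏ³c⁵) × (1 GeV in J)⁴ = 2.316 × 10²⁰ kg/m³.
Convert the energy scale: 0.300 MeV⁴ = 3.00 × 10⁻¹³ GeV⁴.
Result: 3.00 × 10⁻¹³ × 2.316 × 10²⁰ = 6.948 × 10⁷ kg/m³.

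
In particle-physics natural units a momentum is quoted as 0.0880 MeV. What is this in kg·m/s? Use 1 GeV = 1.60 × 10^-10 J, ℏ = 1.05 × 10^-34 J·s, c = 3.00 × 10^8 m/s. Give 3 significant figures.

4.69 × 10^-23 kg·m/s

Momentum is [E]/c; divide by c.
1 GeV → 1/c × (1 GeV in J) = 5.33 × 10^-19 kg·m/s.
Convert the energy scale: 0.0880 MeV = 8.80 × 10^-5 GeV.
Result: 8.80 × 10^-5 × 5.33 × 10^-19 = 4.69 × 10^-23 kg·m/s.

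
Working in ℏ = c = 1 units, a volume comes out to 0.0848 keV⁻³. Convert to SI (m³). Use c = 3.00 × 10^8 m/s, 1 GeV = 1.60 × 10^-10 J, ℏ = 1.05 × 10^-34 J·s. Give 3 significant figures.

6.47 × 10^-31 m³

Volume is [L]³ = [E]⁻³·(ℏc)³.
1 GeV⁻³ → (ℏc)³ × (1 GeV in J)⁻³ = 7.63 × 10^-48 m³.
Convert the energy scale: 0.0848 keV⁻³ = 8.48 × 10^16 GeV⁻³.
Result: 8.48 × 10^16 × 7.63 × 10^-48 = 6.47 × 10^-31 m³.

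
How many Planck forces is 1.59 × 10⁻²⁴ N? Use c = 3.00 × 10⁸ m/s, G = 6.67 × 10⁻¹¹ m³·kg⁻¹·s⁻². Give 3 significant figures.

Planck force: F_P = c⁴/G = 1.21 × 10⁴⁴ N.
1.59 × 10⁻²⁴ / 1.21 × 10⁴⁴ = 1.31 × 10⁻⁶⁸

1.31 × 10⁻⁶⁸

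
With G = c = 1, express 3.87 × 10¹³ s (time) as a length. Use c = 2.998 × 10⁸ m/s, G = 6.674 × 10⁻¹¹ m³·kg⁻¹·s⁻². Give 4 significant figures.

Time → length via c.
3.87 × 10¹³ s × (c) = 1.160 × 10²² m

1.160 × 10²² m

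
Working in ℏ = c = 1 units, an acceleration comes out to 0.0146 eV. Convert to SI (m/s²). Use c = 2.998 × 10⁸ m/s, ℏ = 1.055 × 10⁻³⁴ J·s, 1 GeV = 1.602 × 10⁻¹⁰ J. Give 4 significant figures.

6.647 × 10²¹ m/s²

Acceleration is [L]/[T]² = c·[E]/ℏ.
1 GeV → c/ℏ × (1 GeV in J) = 4.552 × 10³² m/s².
Convert the energy scale: 0.0146 eV = 1.46 × 10⁻¹¹ GeV.
Result: 1.46 × 10⁻¹¹ × 4.552 × 10³² = 6.647 × 10²¹ m/s².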